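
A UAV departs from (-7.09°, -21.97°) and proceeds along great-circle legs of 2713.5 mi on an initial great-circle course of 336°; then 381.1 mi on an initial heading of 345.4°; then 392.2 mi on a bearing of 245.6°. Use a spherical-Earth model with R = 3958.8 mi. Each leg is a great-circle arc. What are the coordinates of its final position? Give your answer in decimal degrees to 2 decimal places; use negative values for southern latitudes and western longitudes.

latitude 31.41°, longitude -46.75°

Apply the spherical direct solution leg by leg, carrying full precision between legs.
Leg 1: from (-7.09°, -21.97°), δ = 2713.5/3958.8 = 0.685435 rad, θ = 336° → φ = 28.58°, λ = -39.02°.
Leg 2: from (28.58°, -39.02°), δ = 381.1/3958.8 = 0.096267 rad, θ = 345.4° → φ = 33.90°, λ = -40.69°.
Leg 3: from (33.90°, -40.69°), δ = 392.2/3958.8 = 0.099070 rad, θ = 245.6° → φ = 31.41°, λ = -46.75°.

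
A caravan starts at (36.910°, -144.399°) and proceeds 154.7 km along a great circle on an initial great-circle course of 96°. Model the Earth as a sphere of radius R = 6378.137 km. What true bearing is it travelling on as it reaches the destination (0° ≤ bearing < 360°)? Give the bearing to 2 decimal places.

final bearing 97.03°

The arc subtends δ = 154.7/6378.137 = 0.024255 rad at the centre.
Start latitude φ₁ = 0.644201 rad; initial bearing θ = 1.675516 rad.
Destination latitude: φ₂ = arcsin( sin φ₁ cos δ + cos φ₁ sin δ cos θ ) = arcsin(0.598356) = 36.752°.
Then Δλ = atan2(0.019285, 0.640357) = 0.030108 rad, from sin θ sin δ cos φ₁ over cos δ − sin φ₁ sin φ₂.
λ₂ = -144.399° + 1.725° = -142.674°.
The forward bearing on arrival equals the back-azimuth from the destination plus 180°.
Back-azimuth from P₂ (36.75°, -142.67°) to P₁ (36.91°, -144.40°), with Δλ' = λ₁ − λ₂ = -1.73°: atan2( sin Δλ' cos φ₁ , cos φ₂ sin φ₁ − sin φ₂ cos φ₁ cos Δλ' ) = 277.03°.
Final bearing = (277.03° + 180°) mod 360° = 97.03°.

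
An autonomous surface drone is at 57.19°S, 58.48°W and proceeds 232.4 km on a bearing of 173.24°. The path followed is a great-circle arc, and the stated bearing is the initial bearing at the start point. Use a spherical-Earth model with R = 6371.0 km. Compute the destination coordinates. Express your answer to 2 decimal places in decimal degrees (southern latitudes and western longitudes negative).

Central angle δ = d/R = 0.036478 rad.
Converting: φ₁ = -0.998154 rad, θ = 3.023608 rad.
sin φ₂ = sin φ₁ cos δ + cos φ₁ sin δ cos θ = (-0.840472)(0.999335) + (0.541855)(0.036470)(-0.993048) = -0.859537
φ₂ = asin(-0.859537) = -1.034363 rad = -59.26°.
Δλ = atan2( sin θ sin δ cos φ₁ , cos δ − sin φ₁ sin φ₂ ) = atan2(0.002326, 0.276918) = 0.008400 rad = 0.48°.
Hence λ₂ = -58.48° + 0.48° = -58.00°.

latitude -59.26°, longitude -58.00°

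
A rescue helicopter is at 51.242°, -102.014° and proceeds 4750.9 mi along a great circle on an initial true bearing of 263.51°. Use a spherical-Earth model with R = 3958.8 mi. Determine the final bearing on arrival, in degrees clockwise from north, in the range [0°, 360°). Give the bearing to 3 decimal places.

Angular distance δ = d/R = 4750.9 / 3958.8 = 1.200086 rad.
With φ₁ = 51.242° = 0.894342 rad and θ = 263.51° = 4.599117 rad:
Applying the spherical law of cosines for sides, sin φ₂ = sin φ₁ cos δ + cos φ₁ sin δ cos θ = 0.216550, so φ₂ = 12.506°.
Δλ = atan2( sin θ sin δ cos φ₁ , cos δ − sin φ₁ sin φ₂ ) = atan2(-0.579767, 0.193413) = -1.248801 rad = -71.551°.
Hence λ₂ = -102.014° + -71.551° = -173.565°.
The forward bearing on arrival equals the back-azimuth from the destination plus 180°.
Back-azimuth from P₂ (12.506°, -173.565°) to P₁ (51.242°, -102.014°), with Δλ' = λ₁ − λ₂ = 71.551°: atan2( sin Δλ' cos φ₁ , cos φ₂ sin φ₁ − sin φ₂ cos φ₁ cos Δλ' ) = 39.579°.
Final bearing = (39.579° + 180°) mod 360° = 219.579°.

final bearing 219.579°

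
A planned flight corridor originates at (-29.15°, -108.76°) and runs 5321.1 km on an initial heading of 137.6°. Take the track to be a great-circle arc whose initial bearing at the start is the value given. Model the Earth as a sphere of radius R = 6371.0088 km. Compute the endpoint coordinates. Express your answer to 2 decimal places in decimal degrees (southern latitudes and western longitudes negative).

latitude -53.61°, longitude -51.33°

The arc subtends δ = 5321.1/6371.0088 = 0.835205 rad at the centre.
Start latitude φ₁ = -0.508763 rad; initial bearing θ = 2.401573 rad.
Applying the spherical law of cosines for sides, sin φ₂ = sin φ₁ cos δ + cos φ₁ sin δ cos θ = -0.805027, so φ₂ = -53.61°.
Δλ = atan2( sin θ sin δ cos φ₁ , cos δ − sin φ₁ sin φ₂ ) = atan2(0.436631, 0.278899) = 1.002369 rad = 57.43°.
λ₂ = -108.76° + 57.43° = -51.33°.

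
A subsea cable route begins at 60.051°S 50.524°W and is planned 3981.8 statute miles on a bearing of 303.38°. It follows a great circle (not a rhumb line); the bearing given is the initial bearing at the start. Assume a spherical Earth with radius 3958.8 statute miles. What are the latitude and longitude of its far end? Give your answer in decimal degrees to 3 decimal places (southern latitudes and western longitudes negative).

latitude -13.411°, longitude -96.996°

Angular distance δ = d/R = 3981.8 / 3958.8 = 1.005810 rad.
Start latitude φ₁ = -1.048088 rad; initial bearing θ = 5.294980 rad.
Applying the spherical law of cosines for sides, sin φ₂ = sin φ₁ cos δ + cos φ₁ sin δ cos θ = -0.231926, so φ₂ = -13.411°.
Then Δλ = atan2(-0.352092, 0.334447) = -0.811094 rad, from sin θ sin δ cos φ₁ over cos δ − sin φ₁ sin φ₂.
Hence λ₂ = -50.524° + -46.472° = -96.996°.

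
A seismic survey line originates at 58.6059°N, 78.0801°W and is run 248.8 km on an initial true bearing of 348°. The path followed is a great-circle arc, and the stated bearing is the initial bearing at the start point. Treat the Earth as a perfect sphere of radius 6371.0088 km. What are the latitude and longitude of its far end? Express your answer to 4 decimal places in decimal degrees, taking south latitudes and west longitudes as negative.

latitude 60.7912°, longitude -79.0332°

Angular distance δ = d/R = 248.8 / 6371.0088 = 0.039052 rad.
With φ₁ = 58.6059° = 1.022866 rad and θ = 348° = 6.073746 rad:
Destination latitude: φ₂ = arcsin( sin φ₁ cos δ + cos φ₁ sin δ cos θ ) = arcsin(0.872847) = 60.7912°.
For the longitude increment, Δλ = atan2( sin θ sin δ cos φ₁, cos δ − sin φ₁ sin φ₂ ) = atan2(-0.004228, 0.254171) = -0.9531°.
λ₂ = -78.0801° + -0.9531° = -79.0332°.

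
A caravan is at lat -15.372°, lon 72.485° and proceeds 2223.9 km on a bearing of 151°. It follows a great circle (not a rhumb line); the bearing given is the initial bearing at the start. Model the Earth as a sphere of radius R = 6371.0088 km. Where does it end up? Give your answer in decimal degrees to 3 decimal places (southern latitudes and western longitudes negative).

Angular distance δ = d/R = 2223.9 / 6371.0088 = 0.349066 rad.
Start latitude φ₁ = -0.268292 rad; initial bearing θ = 2.635447 rad.
sin φ₂ = sin φ₁ cos δ + cos φ₁ sin δ cos θ = (-0.265085)(0.939693) + (0.964225)(0.342020)(-0.874620) = -0.537534
φ₂ = asin(-0.537534) = -0.567510 rad = -32.516°.
Then Δλ = atan2(0.159883, 0.797201) = 0.197929 rad, from sin θ sin δ cos φ₁ over cos δ − sin φ₁ sin φ₂.
Hence λ₂ = 72.485° + 11.341° = 83.826°.

latitude -32.516°, longitude 83.826°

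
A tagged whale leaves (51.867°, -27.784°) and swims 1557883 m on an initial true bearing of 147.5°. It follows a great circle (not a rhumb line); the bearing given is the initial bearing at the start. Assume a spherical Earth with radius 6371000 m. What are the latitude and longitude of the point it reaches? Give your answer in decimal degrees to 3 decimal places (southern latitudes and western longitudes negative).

latitude 39.576°, longitude -18.068°

Angular distance δ = d/R = 1557883 / 6371000 = 0.244527 rad.
Converting: φ₁ = 0.905250 rad, θ = 2.574361 rad.
Applying the spherical law of cosines for sides, sin φ₂ = sin φ₁ cos δ + cos φ₁ sin δ cos θ = 0.637099, so φ₂ = 39.576°.
Then Δλ = atan2(0.080322, 0.469123) = 0.169574 rad, from sin θ sin δ cos φ₁ over cos δ − sin φ₁ sin φ₂.
Hence λ₂ = -27.784° + 9.716° = -18.068°.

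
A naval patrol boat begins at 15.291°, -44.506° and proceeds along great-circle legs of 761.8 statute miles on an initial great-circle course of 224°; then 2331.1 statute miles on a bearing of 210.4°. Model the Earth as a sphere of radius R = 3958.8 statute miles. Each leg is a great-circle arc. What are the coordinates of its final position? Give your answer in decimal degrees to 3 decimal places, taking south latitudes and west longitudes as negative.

latitude -21.734°, longitude -69.814°

Apply the spherical direct solution leg by leg, carrying full precision between legs.
Leg 1: from (15.291°, -44.506°), δ = 761.8/3958.8 = 0.192432 rad, θ = 224° → φ = 7.247°, λ = -52.202°.
Leg 2: from (7.247°, -52.202°), δ = 2331.1/3958.8 = 0.588840 rad, θ = 210.4° → φ = -21.734°, λ = -69.814°.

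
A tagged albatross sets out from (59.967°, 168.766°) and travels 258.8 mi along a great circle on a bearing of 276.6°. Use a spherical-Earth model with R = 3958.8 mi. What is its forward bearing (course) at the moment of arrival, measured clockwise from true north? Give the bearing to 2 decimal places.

δ = 258.8/3958.8 = 0.065373 rad (3.7456°).
Start latitude φ₁ = 1.046622 rad; initial bearing θ = 4.827581 rad.
Destination latitude: φ₂ = arcsin( sin φ₁ cos δ + cos φ₁ sin δ cos θ ) = arcsin(0.867646) = 60.186°.
Then Δλ = atan2(-0.032479, 0.246710) = -0.130897 rad, from sin θ sin δ cos φ₁ over cos δ − sin φ₁ sin φ₂.
Hence λ₂ = 168.766° + -7.500° = 161.266°.
The forward bearing on arrival equals the back-azimuth from the destination plus 180°.
Back-azimuth from P₂ (60.19°, 161.27°) to P₁ (59.97°, 168.77°), with Δλ' = λ₁ − λ₂ = 7.50°: atan2( sin Δλ' cos φ₁ , cos φ₂ sin φ₁ − sin φ₂ cos φ₁ cos Δλ' ) = 90.10°.
Final bearing = (90.10° + 180°) mod 360° = 270.10°.

final bearing 270.10°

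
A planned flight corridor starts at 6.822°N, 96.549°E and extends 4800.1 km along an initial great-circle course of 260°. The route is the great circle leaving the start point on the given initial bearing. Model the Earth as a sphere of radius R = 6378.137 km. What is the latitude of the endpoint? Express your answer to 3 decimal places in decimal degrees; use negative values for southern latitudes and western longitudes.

latitude -1.785°

The arc subtends δ = 4800.1/6378.137 = 0.752587 rad at the centre.
Start latitude φ₁ = 0.119066 rad; initial bearing θ = 4.537856 rad.
Destination latitude: φ₂ = arcsin( sin φ₁ cos δ + cos φ₁ sin δ cos θ ) = arcsin(-0.031149) = -1.785°.
Δλ = atan2( sin θ sin δ cos φ₁ , cos δ − sin φ₁ sin φ₂ ) = atan2(-0.668379, 0.733623) = -0.738895 rad = -42.336°.
λ₂ = λ₁ + Δλ = 54.213°.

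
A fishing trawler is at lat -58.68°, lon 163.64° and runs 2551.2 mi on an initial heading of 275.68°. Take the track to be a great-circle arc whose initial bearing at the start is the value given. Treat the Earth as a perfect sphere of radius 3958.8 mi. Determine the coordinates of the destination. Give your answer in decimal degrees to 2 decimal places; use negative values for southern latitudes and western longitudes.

latitude -40.70°, longitude 111.60°

Angular distance δ = d/R = 2551.2 / 3958.8 = 0.644438 rad.
With φ₁ = -58.68° = -1.024159 rad and θ = 275.68° = 4.811524 rad:
Destination latitude: φ₂ = arcsin( sin φ₁ cos δ + cos φ₁ sin δ cos θ ) = arcsin(-0.652034) = -40.70°.
Δλ = atan2( sin θ sin δ cos φ₁ , cos δ − sin φ₁ sin φ₂ ) = atan2(-0.310747, 0.242419) = -0.908296 rad = -52.04°.
λ₂ = 163.64° + -52.04° = 111.60°.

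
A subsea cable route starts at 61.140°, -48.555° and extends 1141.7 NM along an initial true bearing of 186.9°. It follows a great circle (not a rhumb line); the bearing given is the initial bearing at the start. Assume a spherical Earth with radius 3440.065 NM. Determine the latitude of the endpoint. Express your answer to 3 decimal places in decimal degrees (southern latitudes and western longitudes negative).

δ = 1141.7/3440.065 = 0.331883 rad (19.0155°).
Start latitude φ₁ = 1.067094 rad; initial bearing θ = 3.262020 rad.
Destination latitude: φ₂ = arcsin( sin φ₁ cos δ + cos φ₁ sin δ cos θ ) = arcsin(0.671883) = 42.213°.
For the longitude increment, Δλ = atan2( sin θ sin δ cos φ₁, cos δ − sin φ₁ sin φ₂ ) = atan2(-0.018893, 0.356994) = -3.029°.
λ₂ = -48.555° + -3.029° = -51.584°.

latitude 42.213°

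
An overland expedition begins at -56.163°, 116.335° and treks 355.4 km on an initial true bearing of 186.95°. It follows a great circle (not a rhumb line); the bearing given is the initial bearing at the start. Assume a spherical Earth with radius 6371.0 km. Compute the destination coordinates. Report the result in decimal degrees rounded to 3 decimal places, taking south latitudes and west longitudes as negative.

latitude -59.334°, longitude 115.577°

The arc subtends δ = 355.4/6371 = 0.055784 rad at the centre.
With φ₁ = -56.163° = -0.980229 rad and θ = 186.95° = 3.262893 rad:
Destination latitude: φ₂ = arcsin( sin φ₁ cos δ + cos φ₁ sin δ cos θ ) = arcsin(-0.860151) = -59.334°.
For the longitude increment, Δλ = atan2( sin θ sin δ cos φ₁, cos δ − sin φ₁ sin φ₂ ) = atan2(-0.003757, 0.283981) = -0.758°.
Hence λ₂ = 116.335° + -0.758° = 115.577°.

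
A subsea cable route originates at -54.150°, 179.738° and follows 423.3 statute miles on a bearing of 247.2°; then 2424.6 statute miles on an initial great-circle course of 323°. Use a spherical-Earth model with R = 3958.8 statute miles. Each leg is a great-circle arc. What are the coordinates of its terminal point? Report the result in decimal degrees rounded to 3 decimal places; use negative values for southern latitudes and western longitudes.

Apply the spherical direct solution leg by leg, carrying full precision between legs.
Leg 1: from (-54.150°, 179.738°), δ = 423.3/3958.8 = 0.106926 rad, θ = 247.2° → φ = -56.114°, λ = 169.574°.
Leg 2: from (-56.114°, 169.574°), δ = 2424.6/3958.8 = 0.612458 rad, θ = 323° → φ = -25.041°, λ = 147.125°.

latitude -25.041°, longitude 147.125°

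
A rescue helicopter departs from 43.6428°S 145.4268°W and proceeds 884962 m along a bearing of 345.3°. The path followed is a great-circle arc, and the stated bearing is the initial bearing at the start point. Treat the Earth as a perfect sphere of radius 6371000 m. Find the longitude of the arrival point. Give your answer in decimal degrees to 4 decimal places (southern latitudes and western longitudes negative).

Central angle δ = d/R = 0.138905 rad.
Converting: φ₁ = -0.761711 rad, θ = 6.026622 rad.
Destination latitude: φ₂ = arcsin( sin φ₁ cos δ + cos φ₁ sin δ cos θ ) = arcsin(-0.586596) = -35.9158°.
Then Δλ = atan2(-0.025426, 0.585523) = -0.043397 rad, from sin θ sin δ cos φ₁ over cos δ − sin φ₁ sin φ₂.
λ₂ = λ₁ + Δλ = -147.9132°.

longitude -147.9132°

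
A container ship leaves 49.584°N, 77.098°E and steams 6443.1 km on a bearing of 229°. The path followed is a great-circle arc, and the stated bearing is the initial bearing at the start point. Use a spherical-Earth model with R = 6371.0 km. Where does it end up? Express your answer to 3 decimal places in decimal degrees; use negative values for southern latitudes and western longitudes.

latitude 2.499°, longitude 37.288°

Central angle δ = d/R = 1.011317 rad.
With φ₁ = 49.584° = 0.865404 rad and θ = 229° = 3.996804 rad:
Destination latitude: φ₂ = arcsin( sin φ₁ cos δ + cos φ₁ sin δ cos θ ) = arcsin(0.043594) = 2.499°.
For the longitude increment, Δλ = atan2( sin θ sin δ cos φ₁, cos δ − sin φ₁ sin φ₂ ) = atan2(-0.414700, 0.497555) = -39.810°.
λ₂ = 77.098° + -39.810° = 37.288°.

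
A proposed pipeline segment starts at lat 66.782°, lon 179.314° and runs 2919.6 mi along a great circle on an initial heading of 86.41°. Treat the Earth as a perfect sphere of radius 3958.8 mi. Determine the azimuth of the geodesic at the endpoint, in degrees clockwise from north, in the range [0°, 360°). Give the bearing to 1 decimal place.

final bearing 146.7°

Angular distance δ = d/R = 2919.6 / 3958.8 = 0.737496 rad.
With φ₁ = 66.782° = 1.165566 rad and θ = 86.41° = 1.508139 rad:
Destination latitude: φ₂ = arcsin( sin φ₁ cos δ + cos φ₁ sin δ cos θ ) = arcsin(0.696810) = 44.172°.
For the longitude increment, Δλ = atan2( sin θ sin δ cos φ₁, cos δ − sin φ₁ sin φ₂ ) = atan2(0.264575, 0.099778) = 69.337°.
λ₂ = 179.314° + 69.337° = 248.651°, normalized to (−180°, 180°] → -111.349°.
The forward bearing on arrival equals the back-azimuth from the destination plus 180°.
Back-azimuth from P₂ (44.2°, -111.3°) to P₁ (66.8°, 179.3°), with Δλ' = λ₁ − λ₂ = 290.7°: atan2( sin Δλ' cos φ₁ , cos φ₂ sin φ₁ − sin φ₂ cos φ₁ cos Δλ' ) = 326.7°.
Final bearing = (326.7° + 180°) mod 360° = 146.7°.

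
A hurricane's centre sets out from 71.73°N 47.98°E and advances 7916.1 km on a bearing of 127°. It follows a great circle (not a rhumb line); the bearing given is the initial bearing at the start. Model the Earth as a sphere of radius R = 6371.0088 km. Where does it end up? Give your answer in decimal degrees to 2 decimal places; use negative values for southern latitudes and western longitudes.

latitude 7.33°, longitude 97.64°

The arc subtends δ = 7916.1/6371.0088 = 1.242519 rad at the centre.
Converting: φ₁ = 1.251925 rad, θ = 2.216568 rad.
Applying the spherical law of cosines for sides, sin φ₂ = sin φ₁ cos δ + cos φ₁ sin δ cos θ = 0.127569, so φ₂ = 7.33°.
For the longitude increment, Δλ = atan2( sin θ sin δ cos φ₁, cos δ − sin φ₁ sin φ₂ ) = atan2(0.236999, 0.201275) = 49.66°.
λ₂ = 47.98° + 49.66° = 97.64°.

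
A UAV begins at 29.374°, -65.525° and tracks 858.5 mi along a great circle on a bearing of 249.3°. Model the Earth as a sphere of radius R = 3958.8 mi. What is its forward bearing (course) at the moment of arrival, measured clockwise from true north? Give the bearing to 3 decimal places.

final bearing 243.504°

Central angle δ = d/R = 0.216859 rad.
With φ₁ = 29.374° = 0.512673 rad and θ = 249.3° = 4.351106 rad:
Destination latitude: φ₂ = arcsin( sin φ₁ cos δ + cos φ₁ sin δ cos θ ) = arcsin(0.412743) = 24.377°.
Then Δλ = atan2(-0.175397, 0.774124) = -0.222812 rad, from sin θ sin δ cos φ₁ over cos δ − sin φ₁ sin φ₂.
λ₂ = -65.525° + -12.766° = -78.291°.
The forward bearing on arrival equals the back-azimuth from the destination plus 180°.
Back-azimuth from P₂ (24.377°, -78.291°) to P₁ (29.374°, -65.525°), with Δλ' = λ₁ − λ₂ = 12.766°: atan2( sin Δλ' cos φ₁ , cos φ₂ sin φ₁ − sin φ₂ cos φ₁ cos Δλ' ) = 63.504°.
Final bearing = (63.504° + 180°) mod 360° = 243.504°.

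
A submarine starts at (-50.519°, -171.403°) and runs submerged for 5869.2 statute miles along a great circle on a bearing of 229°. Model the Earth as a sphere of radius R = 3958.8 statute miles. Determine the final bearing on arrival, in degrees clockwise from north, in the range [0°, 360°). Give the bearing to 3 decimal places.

δ = 5869.2/3958.8 = 1.482570 rad (84.9450°).
With φ₁ = -50.519° = -0.881723 rad and θ = 229° = 3.996804 rad:
Applying the spherical law of cosines for sides, sin φ₂ = sin φ₁ cos δ + cos φ₁ sin δ cos θ = -0.483522, so φ₂ = -28.916°.
For the longitude increment, Δλ = atan2( sin θ sin δ cos φ₁, cos δ − sin φ₁ sin φ₂ ) = atan2(-0.477995, -0.285088) = -120.813°.
λ₂ = -171.403° + -120.813° = -292.216°, normalized to (−180°, 180°] → 67.784°.
The forward bearing on arrival equals the back-azimuth from the destination plus 180°.
Back-azimuth from P₂ (-28.916°, 67.784°) to P₁ (-50.519°, -171.403°), with Δλ' = λ₁ − λ₂ = -239.187°: atan2( sin Δλ' cos φ₁ , cos φ₂ sin φ₁ − sin φ₂ cos φ₁ cos Δλ' ) = 146.756°.
Final bearing = (146.756° + 180°) mod 360° = 326.756°.

final bearing 326.756°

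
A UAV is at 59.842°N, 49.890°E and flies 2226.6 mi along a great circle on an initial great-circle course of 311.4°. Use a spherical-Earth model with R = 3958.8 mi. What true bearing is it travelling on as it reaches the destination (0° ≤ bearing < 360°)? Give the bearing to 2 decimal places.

final bearing 244.47°

Central angle δ = d/R = 0.562443 rad.
With φ₁ = 59.842° = 1.044440 rad and θ = 311.4° = 5.434955 rad:
Destination latitude: φ₂ = arcsin( sin φ₁ cos δ + cos φ₁ sin δ cos θ ) = arcsin(0.908614) = 65.315°.
For the longitude increment, Δλ = atan2( sin θ sin δ cos φ₁, cos δ − sin φ₁ sin φ₂ ) = atan2(-0.200955, 0.060327) = -73.290°.
λ₂ = λ₁ + Δλ = -23.400°.
The forward bearing on arrival equals the back-azimuth from the destination plus 180°.
Back-azimuth from P₂ (65.31°, -23.40°) to P₁ (59.84°, 49.89°), with Δλ' = λ₁ − λ₂ = 73.29°: atan2( sin Δλ' cos φ₁ , cos φ₂ sin φ₁ − sin φ₂ cos φ₁ cos Δλ' ) = 64.47°.
Final bearing = (64.47° + 180°) mod 360° = 244.47°.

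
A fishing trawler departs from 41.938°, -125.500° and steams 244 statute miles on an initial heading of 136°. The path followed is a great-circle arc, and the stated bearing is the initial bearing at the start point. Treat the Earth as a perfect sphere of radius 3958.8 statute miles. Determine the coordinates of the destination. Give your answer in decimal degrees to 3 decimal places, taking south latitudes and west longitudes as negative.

δ = 244/3958.8 = 0.061635 rad (3.5314°).
With φ₁ = 41.938° = 0.731956 rad and θ = 136° = 2.373648 rad:
Destination latitude: φ₂ = arcsin( sin φ₁ cos δ + cos φ₁ sin δ cos θ ) = arcsin(0.634097) = 39.353°.
For the longitude increment, Δλ = atan2( sin θ sin δ cos φ₁, cos δ − sin φ₁ sin φ₂ ) = atan2(0.031829, 0.574317) = 3.172°.
λ₂ = λ₁ + Δλ = -122.328°.

latitude 39.353°, longitude -122.328°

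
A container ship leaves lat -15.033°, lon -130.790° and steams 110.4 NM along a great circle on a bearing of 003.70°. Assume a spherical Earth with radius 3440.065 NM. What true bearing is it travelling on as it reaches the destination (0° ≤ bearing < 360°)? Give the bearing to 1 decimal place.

final bearing 3.7°

δ = 110.4/3440.065 = 0.032092 rad (1.8388°).
Converting: φ₁ = -0.262375 rad, θ = 0.064577 rad.
Applying the spherical law of cosines for sides, sin φ₂ = sin φ₁ cos δ + cos φ₁ sin δ cos θ = -0.228318, so φ₂ = -13.198°.
Then Δλ = atan2(0.002000, 0.940265) = 0.002127 rad, from sin θ sin δ cos φ₁ over cos δ − sin φ₁ sin φ₂.
λ₂ = λ₁ + Δλ = -130.668°.
The forward bearing on arrival equals the back-azimuth from the destination plus 180°.
Back-azimuth from P₂ (-13.2°, -130.7°) to P₁ (-15.0°, -130.8°), with Δλ' = λ₁ − λ₂ = -0.1°: atan2( sin Δλ' cos φ₁ , cos φ₂ sin φ₁ − sin φ₂ cos φ₁ cos Δλ' ) = 183.7°.
Final bearing = (183.7° + 180°) mod 360° = 3.7°.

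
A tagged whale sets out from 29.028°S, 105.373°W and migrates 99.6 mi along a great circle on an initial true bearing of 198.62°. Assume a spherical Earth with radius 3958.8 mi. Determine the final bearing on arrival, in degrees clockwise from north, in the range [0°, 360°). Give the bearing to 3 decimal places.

final bearing 198.884°

The arc subtends δ = 99.6/3958.8 = 0.025159 rad at the centre.
Converting: φ₁ = -0.506634 rad, θ = 3.466573 rad.
Applying the spherical law of cosines for sides, sin φ₂ = sin φ₁ cos δ + cos φ₁ sin δ cos θ = -0.505928, so φ₂ = -30.393°.
For the longitude increment, Δλ = atan2( sin θ sin δ cos φ₁, cos δ − sin φ₁ sin φ₂ ) = atan2(-0.007023, 0.754188) = -0.534°.
λ₂ = λ₁ + Δλ = -105.907°.
The forward bearing on arrival equals the back-azimuth from the destination plus 180°.
Back-azimuth from P₂ (-30.393°, -105.907°) to P₁ (-29.028°, -105.373°), with Δλ' = λ₁ − λ₂ = 0.534°: atan2( sin Δλ' cos φ₁ , cos φ₂ sin φ₁ − sin φ₂ cos φ₁ cos Δλ' ) = 18.884°.
Final bearing = (18.884° + 180°) mod 360° = 198.884°.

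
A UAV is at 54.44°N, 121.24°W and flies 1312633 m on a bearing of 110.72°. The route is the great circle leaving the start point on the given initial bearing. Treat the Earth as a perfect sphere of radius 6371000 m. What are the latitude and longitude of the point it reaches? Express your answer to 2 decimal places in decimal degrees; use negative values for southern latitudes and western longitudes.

Angular distance δ = d/R = 1312633 / 6371000 = 0.206032 rad.
Start latitude φ₁ = 0.950157 rad; initial bearing θ = 1.932429 rad.
sin φ₂ = sin φ₁ cos δ + cos φ₁ sin δ cos θ = (0.813507)(0.978850) + (0.581555)(0.204578)(-0.353801) = 0.754209
φ₂ = asin(0.754209) = 0.854448 rad = 48.96°.
Δλ = atan2( sin θ sin δ cos φ₁ , cos δ − sin φ₁ sin φ₂ ) = atan2(0.111278, 0.365296) = 0.295694 rad = 16.94°.
λ₂ = λ₁ + Δλ = -104.30°.

latitude 48.96°, longitude -104.30°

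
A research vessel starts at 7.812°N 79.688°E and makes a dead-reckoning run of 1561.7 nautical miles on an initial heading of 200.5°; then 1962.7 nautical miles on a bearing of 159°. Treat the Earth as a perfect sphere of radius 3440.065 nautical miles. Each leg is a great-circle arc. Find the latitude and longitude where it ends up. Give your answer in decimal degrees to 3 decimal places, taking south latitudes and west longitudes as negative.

Apply the spherical direct solution leg by leg, carrying full precision between legs.
Leg 1: from (7.812°, 79.688°), δ = 1561.7/3440.065 = 0.453974 rad, θ = 200.5° → φ = -16.547°, λ = 70.469°.
Leg 2: from (-16.547°, 70.469°), δ = 1962.7/3440.065 = 0.570542 rad, θ = 159° → φ = -46.305°, λ = 86.739°.

latitude -46.305°, longitude 86.739°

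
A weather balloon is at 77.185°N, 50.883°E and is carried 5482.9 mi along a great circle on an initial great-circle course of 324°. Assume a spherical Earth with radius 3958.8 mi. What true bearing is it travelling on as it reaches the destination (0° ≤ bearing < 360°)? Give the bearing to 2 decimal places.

The arc subtends δ = 5482.9/3958.8 = 1.384990 rad at the centre.
Start latitude φ₁ = 1.347132 rad; initial bearing θ = 5.654867 rad.
Destination latitude: φ₂ = arcsin( sin φ₁ cos δ + cos φ₁ sin δ cos θ ) = arcsin(0.356491) = 20.885°.
For the longitude increment, Δλ = atan2( sin θ sin δ cos φ₁, cos δ − sin φ₁ sin φ₂ ) = atan2(-0.128129, -0.162873) = -141.809°.
Hence λ₂ = 50.883° + -141.809° = -90.926°.
The forward bearing on arrival equals the back-azimuth from the destination plus 180°.
Back-azimuth from P₂ (20.88°, -90.93°) to P₁ (77.19°, 50.88°), with Δλ' = λ₁ − λ₂ = 141.81°: atan2( sin Δλ' cos φ₁ , cos φ₂ sin φ₁ − sin φ₂ cos φ₁ cos Δλ' ) = 8.02°.
Final bearing = (8.02° + 180°) mod 360° = 188.02°.

final bearing 188.02°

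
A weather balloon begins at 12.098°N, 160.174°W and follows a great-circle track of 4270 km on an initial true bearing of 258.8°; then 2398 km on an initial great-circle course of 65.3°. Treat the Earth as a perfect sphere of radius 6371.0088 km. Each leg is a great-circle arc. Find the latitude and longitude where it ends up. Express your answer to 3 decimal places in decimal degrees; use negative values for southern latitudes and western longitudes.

latitude 11.330°, longitude -177.850°

Apply the spherical direct solution leg by leg, carrying full precision between legs.
Leg 1: from (12.098°, -160.174°), δ = 4270/6371.0088 = 0.670224 rad, θ = 258.8° → φ = 2.652°, λ = 162.238°.
Leg 2: from (2.652°, 162.238°), δ = 2398/6371.0088 = 0.376393 rad, θ = 65.3° → φ = 11.330°, λ = -177.850°.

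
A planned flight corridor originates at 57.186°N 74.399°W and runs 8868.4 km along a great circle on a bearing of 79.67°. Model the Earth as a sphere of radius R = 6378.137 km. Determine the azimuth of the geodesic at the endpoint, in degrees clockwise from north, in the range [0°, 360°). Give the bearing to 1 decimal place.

final bearing 146.6°

The arc subtends δ = 8868.4/6378.137 = 1.390437 rad at the centre.
With φ₁ = 57.186° = 0.998084 rad and θ = 79.67° = 1.390504 rad:
Destination latitude: φ₂ = arcsin( sin φ₁ cos δ + cos φ₁ sin δ cos θ ) = arcsin(0.246358) = 14.262°.
Then Δλ = atan2(0.524482, -0.027665) = 1.623494 rad, from sin θ sin δ cos φ₁ over cos δ − sin φ₁ sin φ₂.
Hence λ₂ = -74.399° + 93.019° = 18.620°.
The forward bearing on arrival equals the back-azimuth from the destination plus 180°.
Back-azimuth from P₂ (14.3°, 18.6°) to P₁ (57.2°, -74.4°), with Δλ' = λ₁ − λ₂ = -93.0°: atan2( sin Δλ' cos φ₁ , cos φ₂ sin φ₁ − sin φ₂ cos φ₁ cos Δλ' ) = 326.6°.
Final bearing = (326.6° + 180°) mod 360° = 146.6°.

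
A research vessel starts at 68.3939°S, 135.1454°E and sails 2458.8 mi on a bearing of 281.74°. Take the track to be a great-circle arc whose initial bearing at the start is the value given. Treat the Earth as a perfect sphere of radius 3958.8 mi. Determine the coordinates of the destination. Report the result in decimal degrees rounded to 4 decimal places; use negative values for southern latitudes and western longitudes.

Central angle δ = d/R = 0.621097 rad.
With φ₁ = -68.3939° = -1.193699 rad and θ = 281.74° = 4.917291 rad:
Applying the spherical law of cosines for sides, sin φ₂ = sin φ₁ cos δ + cos φ₁ sin δ cos θ = -0.712500, so φ₂ = -45.4387°.
Then Δλ = atan2(-0.209797, 0.150802) = -0.947563 rad, from sin θ sin δ cos φ₁ over cos δ − sin φ₁ sin φ₂.
λ₂ = λ₁ + Δλ = 80.8540°.

latitude -45.4387°, longitude 80.8540°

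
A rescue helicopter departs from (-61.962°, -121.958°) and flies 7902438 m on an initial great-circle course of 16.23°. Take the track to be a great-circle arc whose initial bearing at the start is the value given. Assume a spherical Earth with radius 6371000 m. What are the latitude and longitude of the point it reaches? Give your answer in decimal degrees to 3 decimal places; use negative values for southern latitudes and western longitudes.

latitude 8.080°, longitude -106.471°

Central angle δ = d/R = 1.240376 rad.
Start latitude φ₁ = -1.081441 rad; initial bearing θ = 0.283267 rad.
Applying the spherical law of cosines for sides, sin φ₂ = sin φ₁ cos δ + cos φ₁ sin δ cos θ = 0.140548, so φ₂ = 8.080°.
For the longitude increment, Δλ = atan2( sin θ sin δ cos φ₁, cos δ − sin φ₁ sin φ₂ ) = atan2(0.124271, 0.448493) = 15.487°.
Hence λ₂ = -121.958° + 15.487° = -106.471°.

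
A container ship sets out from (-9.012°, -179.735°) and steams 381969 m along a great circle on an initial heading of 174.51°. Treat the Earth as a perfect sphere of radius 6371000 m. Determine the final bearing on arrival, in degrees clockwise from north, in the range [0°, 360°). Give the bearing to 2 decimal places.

Central angle δ = d/R = 0.059954 rad.
Converting: φ₁ = -0.157289 rad, θ = 3.045774 rad.
Destination latitude: φ₂ = arcsin( sin φ₁ cos δ + cos φ₁ sin δ cos θ ) = arcsin(-0.215267) = -12.431°.
Then Δλ = atan2(0.005662, 0.964484) = 0.005870 rad, from sin θ sin δ cos φ₁ over cos δ − sin φ₁ sin φ₂.
Hence λ₂ = -179.735° + 0.336° = -179.399°.
The forward bearing on arrival equals the back-azimuth from the destination plus 180°.
Back-azimuth from P₂ (-12.43°, -179.40°) to P₁ (-9.01°, -179.74°), with Δλ' = λ₁ − λ₂ = -0.34°: atan2( sin Δλ' cos φ₁ , cos φ₂ sin φ₁ − sin φ₂ cos φ₁ cos Δλ' ) = 354.45°.
Final bearing = (354.45° + 180°) mod 360° = 174.45°.

final bearing 174.45°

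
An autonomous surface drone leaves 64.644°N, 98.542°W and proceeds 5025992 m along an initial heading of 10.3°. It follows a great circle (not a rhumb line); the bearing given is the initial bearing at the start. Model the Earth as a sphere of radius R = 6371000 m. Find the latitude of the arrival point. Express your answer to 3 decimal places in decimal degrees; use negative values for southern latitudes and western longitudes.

latitude 69.346°

Central angle δ = d/R = 0.788886 rad.
Start latitude φ₁ = 1.128251 rad; initial bearing θ = 0.179769 rad.
sin φ₂ = sin φ₁ cos δ + cos φ₁ sin δ cos θ = (0.903664)(0.704636) + (0.428241)(0.709569)(0.983885) = 0.935725
φ₂ = asin(0.935725) = 1.210308 rad = 69.346°.
Then Δλ = atan2(0.054332, -0.140945) = 2.773662 rad, from sin θ sin δ cos φ₁ over cos δ − sin φ₁ sin φ₂.
Hence λ₂ = -98.542° + 158.919° = 60.377°.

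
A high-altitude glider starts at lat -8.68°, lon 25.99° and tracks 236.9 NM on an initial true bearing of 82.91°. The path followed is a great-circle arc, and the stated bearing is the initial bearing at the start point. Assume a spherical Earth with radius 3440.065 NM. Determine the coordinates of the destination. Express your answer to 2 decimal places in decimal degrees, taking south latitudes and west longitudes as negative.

latitude -8.17°, longitude 29.95°

The arc subtends δ = 236.9/3440.065 = 0.068865 rad at the centre.
With φ₁ = -8.68° = -0.151495 rad and θ = 82.91° = 1.447052 rad:
Applying the spherical law of cosines for sides, sin φ₂ = sin φ₁ cos δ + cos φ₁ sin δ cos θ = -0.142162, so φ₂ = -8.17°.
Then Δλ = atan2(0.067502, 0.976175) = 0.069040 rad, from sin θ sin δ cos φ₁ over cos δ − sin φ₁ sin φ₂.
λ₂ = λ₁ + Δλ = 29.95°.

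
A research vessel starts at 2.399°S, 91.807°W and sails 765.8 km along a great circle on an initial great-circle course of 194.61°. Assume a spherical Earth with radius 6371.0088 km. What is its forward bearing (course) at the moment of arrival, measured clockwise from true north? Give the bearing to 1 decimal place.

Angular distance δ = d/R = 765.8 / 6371.0088 = 0.120201 rad.
Start latitude φ₁ = -0.041870 rad; initial bearing θ = 3.396585 rad.
Destination latitude: φ₂ = arcsin( sin φ₁ cos δ + cos φ₁ sin δ cos θ ) = arcsin(-0.157489) = -9.061°.
Then Δλ = atan2(-0.030220, 0.986192) = -0.030633 rad, from sin θ sin δ cos φ₁ over cos δ − sin φ₁ sin φ₂.
λ₂ = λ₁ + Δλ = -93.562°.
The forward bearing on arrival equals the back-azimuth from the destination plus 180°.
Back-azimuth from P₂ (-9.1°, -93.6°) to P₁ (-2.4°, -91.8°), with Δλ' = λ₁ − λ₂ = 1.8°: atan2( sin Δλ' cos φ₁ , cos φ₂ sin φ₁ − sin φ₂ cos φ₁ cos Δλ' ) = 14.8°.
Final bearing = (14.8° + 180°) mod 360° = 194.8°.

final bearing 194.8°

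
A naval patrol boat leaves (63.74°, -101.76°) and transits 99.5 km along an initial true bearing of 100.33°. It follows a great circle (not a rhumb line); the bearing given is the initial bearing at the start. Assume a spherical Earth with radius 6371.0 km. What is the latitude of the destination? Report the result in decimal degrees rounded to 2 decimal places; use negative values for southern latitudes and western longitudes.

δ = 99.5/6371 = 0.015618 rad (0.8948°).
Start latitude φ₁ = 1.112473 rad; initial bearing θ = 1.751089 rad.
sin φ₂ = sin φ₁ cos δ + cos φ₁ sin δ cos θ = (0.896796)(0.999878) + (0.442445)(0.015617)(-0.179317) = 0.895447
φ₂ = asin(0.895447) = 1.109435 rad = 63.57°.
For the longitude increment, Δλ = atan2( sin θ sin δ cos φ₁, cos δ − sin φ₁ sin φ₂ ) = atan2(0.006798, 0.196845) = 1.98°.
Hence λ₂ = -101.76° + 1.98° = -99.78°.

latitude 63.57°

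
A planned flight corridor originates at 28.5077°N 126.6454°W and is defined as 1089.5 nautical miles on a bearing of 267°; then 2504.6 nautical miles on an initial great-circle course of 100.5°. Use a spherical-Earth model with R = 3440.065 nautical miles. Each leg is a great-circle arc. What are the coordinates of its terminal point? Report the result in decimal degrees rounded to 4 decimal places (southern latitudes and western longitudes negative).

Apply the spherical direct solution leg by leg, carrying full precision between legs.
Leg 1: from (28.5077°, -126.6454°), δ = 1089.5/3440.065 = 0.316709 rad, θ = 267° → φ = 26.0539°, λ = -146.9001°.
Leg 2: from (26.0539°, -146.9001°), δ = 2504.6/3440.065 = 0.728068 rad, θ = 100.5° → φ = 12.6454°, λ = -104.7905°.

latitude 12.6454°, longitude -104.7905°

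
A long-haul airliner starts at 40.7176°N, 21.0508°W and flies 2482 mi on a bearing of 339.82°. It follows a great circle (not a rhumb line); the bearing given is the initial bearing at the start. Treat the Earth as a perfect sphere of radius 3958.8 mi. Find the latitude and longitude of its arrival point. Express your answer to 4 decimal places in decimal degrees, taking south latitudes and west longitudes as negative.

Angular distance δ = d/R = 2482 / 3958.8 = 0.626958 rad.
Start latitude φ₁ = 0.710656 rad; initial bearing θ = 5.930978 rad.
Destination latitude: φ₂ = arcsin( sin φ₁ cos δ + cos φ₁ sin δ cos θ ) = arcsin(0.945639) = 71.0213°.
Δλ = atan2( sin θ sin δ cos φ₁ , cos δ − sin φ₁ sin φ₂ ) = atan2(-0.153397, 0.192946) = -0.671701 rad = -38.4856°.
Hence λ₂ = -21.0508° + -38.4856° = -59.5364°.

latitude 71.0213°, longitude -59.5364°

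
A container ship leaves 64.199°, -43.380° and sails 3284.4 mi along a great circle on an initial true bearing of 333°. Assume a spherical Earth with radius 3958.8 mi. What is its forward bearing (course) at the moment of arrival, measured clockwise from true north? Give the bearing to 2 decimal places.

Central angle δ = d/R = 0.829645 rad.
With φ₁ = 64.199° = 1.120484 rad and θ = 333° = 5.811946 rad:
Destination latitude: φ₂ = arcsin( sin φ₁ cos δ + cos φ₁ sin δ cos θ ) = arcsin(0.893916) = 63.370°.
Δλ = atan2( sin θ sin δ cos φ₁ , cos δ − sin φ₁ sin φ₂ ) = atan2(-0.145766, -0.129666) = -2.297804 rad = -131.654°.
λ₂ = -43.380° + -131.654° = -175.034°.
The forward bearing on arrival equals the back-azimuth from the destination plus 180°.
Back-azimuth from P₂ (63.37°, -175.03°) to P₁ (64.20°, -43.38°), with Δλ' = λ₁ − λ₂ = 131.65°: atan2( sin Δλ' cos φ₁ , cos φ₂ sin φ₁ − sin φ₂ cos φ₁ cos Δλ' ) = 26.16°.
Final bearing = (26.16° + 180°) mod 360° = 206.16°.

final bearing 206.16°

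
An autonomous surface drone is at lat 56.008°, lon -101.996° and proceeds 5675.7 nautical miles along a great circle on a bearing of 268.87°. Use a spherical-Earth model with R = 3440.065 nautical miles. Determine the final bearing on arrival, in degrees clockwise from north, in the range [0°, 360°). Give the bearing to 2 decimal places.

The arc subtends δ = 5675.7/3440.065 = 1.649882 rad at the centre.
With φ₁ = 56.008° = 0.977524 rad and θ = 268.87° = 4.692667 rad:
Applying the spherical law of cosines for sides, sin φ₂ = sin φ₁ cos δ + cos φ₁ sin δ cos θ = -0.076494, so φ₂ = -4.387°.
Then Δλ = atan2(-0.557221, -0.015581) = -1.598751 rad, from sin θ sin δ cos φ₁ over cos δ − sin φ₁ sin φ₂.
λ₂ = -101.996° + -91.602° = -193.598°, normalized to (−180°, 180°] → 166.402°.
The forward bearing on arrival equals the back-azimuth from the destination plus 180°.
Back-azimuth from P₂ (-4.39°, 166.40°) to P₁ (56.01°, -102.00°), with Δλ' = λ₁ − λ₂ = -268.40°: atan2( sin Δλ' cos φ₁ , cos φ₂ sin φ₁ − sin φ₂ cos φ₁ cos Δλ' ) = 34.10°.
Final bearing = (34.10° + 180°) mod 360° = 214.10°.

final bearing 214.10°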